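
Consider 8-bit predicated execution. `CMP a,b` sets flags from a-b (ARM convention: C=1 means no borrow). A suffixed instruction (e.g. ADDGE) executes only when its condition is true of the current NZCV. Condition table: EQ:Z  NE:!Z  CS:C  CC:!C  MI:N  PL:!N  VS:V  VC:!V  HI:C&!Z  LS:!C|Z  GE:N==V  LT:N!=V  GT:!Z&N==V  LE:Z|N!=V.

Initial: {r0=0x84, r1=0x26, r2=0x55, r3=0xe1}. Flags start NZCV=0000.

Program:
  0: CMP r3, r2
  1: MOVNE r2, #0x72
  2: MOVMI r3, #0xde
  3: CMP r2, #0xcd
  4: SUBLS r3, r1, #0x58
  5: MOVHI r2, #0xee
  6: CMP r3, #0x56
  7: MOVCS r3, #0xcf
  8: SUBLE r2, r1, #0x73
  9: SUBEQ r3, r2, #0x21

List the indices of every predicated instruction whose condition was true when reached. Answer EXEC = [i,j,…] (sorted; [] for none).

EXEC = [1,2,4,7,8]

0: ✓ CMP  NZCV=1010
1: ✓ MOVNE  r2←0x72
2: ✓ MOVMI  r3←0xde
3: ✓ CMP  NZCV=1001
4: ✓ SUBLS  r3←0xce
5: · MOVHI
6: ✓ CMP  NZCV=0011
7: ✓ MOVCS  r3←0xcf
8: ✓ SUBLE  r2←0xb3
9: · SUBEQ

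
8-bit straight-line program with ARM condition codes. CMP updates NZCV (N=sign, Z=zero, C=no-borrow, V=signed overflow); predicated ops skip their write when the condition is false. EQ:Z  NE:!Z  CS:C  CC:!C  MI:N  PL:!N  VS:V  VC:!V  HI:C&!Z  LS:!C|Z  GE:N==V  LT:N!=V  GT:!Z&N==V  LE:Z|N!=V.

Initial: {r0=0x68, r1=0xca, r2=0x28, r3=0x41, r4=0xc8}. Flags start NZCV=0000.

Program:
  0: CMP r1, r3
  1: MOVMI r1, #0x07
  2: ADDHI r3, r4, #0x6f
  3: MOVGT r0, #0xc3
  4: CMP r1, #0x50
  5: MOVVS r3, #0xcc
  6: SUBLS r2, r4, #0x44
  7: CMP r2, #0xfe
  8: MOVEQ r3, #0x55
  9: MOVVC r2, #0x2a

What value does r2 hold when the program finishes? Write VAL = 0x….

0: ✓ CMP  NZCV=1010
1: ✓ MOVMI  r1←0x07
2: ✓ ADDHI  r3←0x37
3: · MOVGT
4: ✓ CMP  NZCV=1000
5: · MOVVS
6: ✓ SUBLS  r2←0x84
7: ✓ CMP  NZCV=1000
8: · MOVEQ
9: ✓ MOVVC  r2←0x2a

VAL = 0x2a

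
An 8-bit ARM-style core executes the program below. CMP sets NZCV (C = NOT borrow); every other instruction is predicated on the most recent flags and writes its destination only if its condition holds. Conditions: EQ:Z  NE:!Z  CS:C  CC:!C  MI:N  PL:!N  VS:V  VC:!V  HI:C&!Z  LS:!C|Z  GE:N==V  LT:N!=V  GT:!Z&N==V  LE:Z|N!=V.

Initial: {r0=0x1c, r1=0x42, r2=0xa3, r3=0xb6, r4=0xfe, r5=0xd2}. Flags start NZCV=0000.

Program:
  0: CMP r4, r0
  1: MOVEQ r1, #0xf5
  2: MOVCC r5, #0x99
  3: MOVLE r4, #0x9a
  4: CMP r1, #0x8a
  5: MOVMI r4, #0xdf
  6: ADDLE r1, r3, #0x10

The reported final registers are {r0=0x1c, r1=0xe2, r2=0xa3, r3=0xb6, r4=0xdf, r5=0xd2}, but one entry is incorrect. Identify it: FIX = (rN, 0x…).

[0] flags=1010 → (cmp)
[1] flags=1010 EQ?F → skip
[2] flags=1010 CC?F → skip
[3] flags=1010 LE?T → r4=0x9a
[4] flags=1001 → (cmp)
[5] flags=1001 MI?T → r4=0xdf
[6] flags=1001 LE?F → skip

FIX = (r1, 0x42)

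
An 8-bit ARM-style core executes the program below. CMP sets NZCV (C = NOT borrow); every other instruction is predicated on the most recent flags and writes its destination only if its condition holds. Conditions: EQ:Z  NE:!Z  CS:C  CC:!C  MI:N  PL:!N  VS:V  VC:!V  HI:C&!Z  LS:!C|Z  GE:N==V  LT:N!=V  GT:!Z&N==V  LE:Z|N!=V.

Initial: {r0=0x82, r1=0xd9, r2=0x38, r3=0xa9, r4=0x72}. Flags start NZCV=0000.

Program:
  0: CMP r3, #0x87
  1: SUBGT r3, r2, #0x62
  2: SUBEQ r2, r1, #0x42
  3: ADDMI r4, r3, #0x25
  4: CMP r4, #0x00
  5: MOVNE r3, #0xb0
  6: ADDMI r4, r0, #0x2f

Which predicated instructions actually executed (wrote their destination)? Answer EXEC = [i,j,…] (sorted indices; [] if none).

[0] flags=0010 → (cmp)
[1] flags=0010 GT?T → r3=0xd6
[2] flags=0010 EQ?F → skip
[3] flags=0010 MI?F → skip
[4] flags=0010 → (cmp)
[5] flags=0010 NE?T → r3=0xb0
[6] flags=0010 MI?F → skip

EXEC = [1,5]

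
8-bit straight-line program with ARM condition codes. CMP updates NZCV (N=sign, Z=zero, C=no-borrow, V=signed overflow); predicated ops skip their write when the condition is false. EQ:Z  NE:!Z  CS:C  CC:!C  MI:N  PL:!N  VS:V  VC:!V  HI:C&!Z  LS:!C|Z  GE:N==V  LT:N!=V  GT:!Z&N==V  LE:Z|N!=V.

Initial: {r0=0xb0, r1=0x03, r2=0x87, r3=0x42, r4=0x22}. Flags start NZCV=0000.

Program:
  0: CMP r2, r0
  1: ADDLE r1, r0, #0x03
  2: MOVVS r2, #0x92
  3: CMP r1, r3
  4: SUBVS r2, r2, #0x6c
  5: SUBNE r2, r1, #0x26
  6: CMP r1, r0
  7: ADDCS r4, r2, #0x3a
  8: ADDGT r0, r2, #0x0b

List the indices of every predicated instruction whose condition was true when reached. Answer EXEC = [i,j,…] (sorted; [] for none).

EXEC = [1,4,5,7,8]

[0] flags=1000 → (cmp)
[1] flags=1000 LE?T → r1=0xb3
[2] flags=1000 VS?F → skip
[3] flags=0011 → (cmp)
[4] flags=0011 VS?T → r2=0x1b
[5] flags=0011 NE?T → r2=0x8d
[6] flags=0010 → (cmp)
[7] flags=0010 CS?T → r4=0xc7
[8] flags=0010 GT?T → r0=0x98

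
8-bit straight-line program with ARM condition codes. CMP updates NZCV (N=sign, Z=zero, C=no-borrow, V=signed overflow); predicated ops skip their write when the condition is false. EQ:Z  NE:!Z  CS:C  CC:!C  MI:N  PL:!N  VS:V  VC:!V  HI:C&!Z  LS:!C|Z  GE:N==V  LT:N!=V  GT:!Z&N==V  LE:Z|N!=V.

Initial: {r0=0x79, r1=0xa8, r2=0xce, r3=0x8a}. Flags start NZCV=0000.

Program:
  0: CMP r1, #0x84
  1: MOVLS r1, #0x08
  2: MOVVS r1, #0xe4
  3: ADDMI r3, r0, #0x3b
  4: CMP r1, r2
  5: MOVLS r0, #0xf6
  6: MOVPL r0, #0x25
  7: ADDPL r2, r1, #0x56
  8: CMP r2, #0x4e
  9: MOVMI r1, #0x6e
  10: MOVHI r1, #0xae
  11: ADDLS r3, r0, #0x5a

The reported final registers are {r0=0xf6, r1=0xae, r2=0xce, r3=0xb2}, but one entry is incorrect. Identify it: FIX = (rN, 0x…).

FIX = (r3, 0x8a)

[0] flags=0010 → (cmp)
[1] flags=0010 LS?F → skip
[2] flags=0010 VS?F → skip
[3] flags=0010 MI?F → skip
[4] flags=1000 → (cmp)
[5] flags=1000 LS?T → r0=0xf6
[6] flags=1000 PL?F → skip
[7] flags=1000 PL?F → skip
[8] flags=1010 → (cmp)
[9] flags=1010 MI?T → r1=0x6e
[10] flags=1010 HI?T → r1=0xae
[11] flags=1010 LS?F → skip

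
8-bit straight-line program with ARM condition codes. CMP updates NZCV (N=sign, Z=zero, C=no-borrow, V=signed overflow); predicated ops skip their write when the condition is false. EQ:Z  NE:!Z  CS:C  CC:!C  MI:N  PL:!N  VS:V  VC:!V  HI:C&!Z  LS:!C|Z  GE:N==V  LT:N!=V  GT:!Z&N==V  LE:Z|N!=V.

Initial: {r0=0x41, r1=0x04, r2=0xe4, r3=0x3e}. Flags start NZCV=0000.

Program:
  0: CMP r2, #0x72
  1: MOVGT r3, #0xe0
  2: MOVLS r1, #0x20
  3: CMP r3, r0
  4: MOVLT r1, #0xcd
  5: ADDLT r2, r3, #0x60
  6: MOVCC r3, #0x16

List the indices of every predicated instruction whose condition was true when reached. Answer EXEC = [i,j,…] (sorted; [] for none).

[0] flags=0011 → (cmp)
[1] flags=0011 GT?F → skip
[2] flags=0011 LS?F → skip
[3] flags=1000 → (cmp)
[4] flags=1000 LT?T → r1=0xcd
[5] flags=1000 LT?T → r2=0x9e
[6] flags=1000 CC?T → r3=0x16

EXEC = [4,5,6]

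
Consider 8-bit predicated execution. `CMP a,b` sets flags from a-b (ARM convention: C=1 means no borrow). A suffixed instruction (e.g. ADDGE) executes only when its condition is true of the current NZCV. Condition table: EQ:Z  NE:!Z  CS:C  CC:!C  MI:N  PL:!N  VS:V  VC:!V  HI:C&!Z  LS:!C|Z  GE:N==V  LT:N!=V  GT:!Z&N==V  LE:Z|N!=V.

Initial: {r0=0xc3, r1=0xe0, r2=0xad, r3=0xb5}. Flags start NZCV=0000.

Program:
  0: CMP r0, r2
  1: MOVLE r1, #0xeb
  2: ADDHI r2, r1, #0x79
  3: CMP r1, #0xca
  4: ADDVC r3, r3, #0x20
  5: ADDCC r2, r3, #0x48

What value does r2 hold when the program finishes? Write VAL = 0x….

[0] flags=0010 → (cmp)
[1] flags=0010 LE?F → skip
[2] flags=0010 HI?T → r2=0x59
[3] flags=0010 → (cmp)
[4] flags=0010 VC?T → r3=0xd5
[5] flags=0010 CC?F → skip

VAL = 0x59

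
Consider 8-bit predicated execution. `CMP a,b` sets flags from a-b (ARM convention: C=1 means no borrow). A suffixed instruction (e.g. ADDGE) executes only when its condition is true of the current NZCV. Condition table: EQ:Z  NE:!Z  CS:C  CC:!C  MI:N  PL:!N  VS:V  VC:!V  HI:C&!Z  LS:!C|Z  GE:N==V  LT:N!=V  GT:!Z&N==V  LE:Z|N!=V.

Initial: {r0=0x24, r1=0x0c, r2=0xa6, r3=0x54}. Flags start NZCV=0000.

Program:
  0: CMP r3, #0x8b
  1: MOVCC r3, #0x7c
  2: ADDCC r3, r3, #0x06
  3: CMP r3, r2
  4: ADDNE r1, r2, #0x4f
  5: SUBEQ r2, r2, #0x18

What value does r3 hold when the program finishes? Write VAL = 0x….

VAL = 0x82

0: ✓ CMP  NZCV=1001
1: ✓ MOVCC  r3←0x7c
2: ✓ ADDCC  r3←0x82
3: ✓ CMP  NZCV=1000
4: ✓ ADDNE  r1←0xf5
5: · SUBEQ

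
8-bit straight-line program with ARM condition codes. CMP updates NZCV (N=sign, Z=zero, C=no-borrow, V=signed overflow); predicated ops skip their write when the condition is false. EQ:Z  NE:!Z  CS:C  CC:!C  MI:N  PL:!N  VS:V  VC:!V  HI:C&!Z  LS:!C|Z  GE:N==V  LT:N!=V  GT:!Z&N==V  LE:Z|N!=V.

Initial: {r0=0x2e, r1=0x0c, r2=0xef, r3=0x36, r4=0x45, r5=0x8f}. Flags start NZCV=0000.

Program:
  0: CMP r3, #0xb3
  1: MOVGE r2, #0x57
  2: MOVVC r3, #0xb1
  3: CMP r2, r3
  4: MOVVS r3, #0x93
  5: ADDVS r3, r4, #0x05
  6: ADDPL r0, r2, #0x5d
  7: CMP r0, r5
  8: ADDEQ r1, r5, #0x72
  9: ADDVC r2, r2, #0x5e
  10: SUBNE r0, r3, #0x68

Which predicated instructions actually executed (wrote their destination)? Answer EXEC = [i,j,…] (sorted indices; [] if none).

[0] flags=1001 → (cmp)
[1] flags=1001 GE?T → r2=0x57
[2] flags=1001 VC?F → skip
[3] flags=0010 → (cmp)
[4] flags=0010 VS?F → skip
[5] flags=0010 VS?F → skip
[6] flags=0010 PL?T → r0=0xb4
[7] flags=0010 → (cmp)
[8] flags=0010 EQ?F → skip
[9] flags=0010 VC?T → r2=0xb5
[10] flags=0010 NE?T → r0=0xce

EXEC = [1,6,9,10]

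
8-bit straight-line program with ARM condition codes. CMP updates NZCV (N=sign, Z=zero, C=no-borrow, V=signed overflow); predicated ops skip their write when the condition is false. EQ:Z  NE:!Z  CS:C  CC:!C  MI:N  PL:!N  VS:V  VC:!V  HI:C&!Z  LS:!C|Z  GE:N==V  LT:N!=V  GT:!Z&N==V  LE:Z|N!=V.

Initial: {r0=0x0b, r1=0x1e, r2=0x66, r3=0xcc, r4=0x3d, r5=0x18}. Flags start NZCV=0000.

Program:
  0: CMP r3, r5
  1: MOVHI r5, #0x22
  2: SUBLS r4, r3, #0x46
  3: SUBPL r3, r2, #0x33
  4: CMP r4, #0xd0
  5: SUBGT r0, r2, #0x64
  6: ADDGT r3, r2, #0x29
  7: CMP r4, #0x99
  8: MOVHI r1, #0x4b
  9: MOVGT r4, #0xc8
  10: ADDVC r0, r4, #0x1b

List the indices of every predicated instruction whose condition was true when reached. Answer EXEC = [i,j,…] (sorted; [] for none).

EXEC = [1,5,6,9]

[0] flags=1010 → (cmp)
[1] flags=1010 HI?T → r5=0x22
[2] flags=1010 LS?F → skip
[3] flags=1010 PL?F → skip
[4] flags=0000 → (cmp)
[5] flags=0000 GT?T → r0=0x02
[6] flags=0000 GT?T → r3=0x8f
[7] flags=1001 → (cmp)
[8] flags=1001 HI?F → skip
[9] flags=1001 GT?T → r4=0xc8
[10] flags=1001 VC?F → skip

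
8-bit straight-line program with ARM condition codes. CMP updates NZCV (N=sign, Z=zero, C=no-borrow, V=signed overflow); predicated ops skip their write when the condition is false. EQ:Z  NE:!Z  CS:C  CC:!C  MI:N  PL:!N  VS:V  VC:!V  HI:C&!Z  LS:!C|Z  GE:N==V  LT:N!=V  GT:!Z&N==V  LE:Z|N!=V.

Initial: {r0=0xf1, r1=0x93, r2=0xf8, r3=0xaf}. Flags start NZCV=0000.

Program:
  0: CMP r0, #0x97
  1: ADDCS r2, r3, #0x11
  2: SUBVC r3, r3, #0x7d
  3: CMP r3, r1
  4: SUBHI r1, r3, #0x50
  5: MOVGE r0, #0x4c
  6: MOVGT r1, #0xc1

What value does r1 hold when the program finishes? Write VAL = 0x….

VAL = 0xc1

[0] flags=0010 → (cmp)
[1] flags=0010 CS?T → r2=0xc0
[2] flags=0010 VC?T → r3=0x32
[3] flags=1001 → (cmp)
[4] flags=1001 HI?F → skip
[5] flags=1001 GE?T → r0=0x4c
[6] flags=1001 GT?T → r1=0xc1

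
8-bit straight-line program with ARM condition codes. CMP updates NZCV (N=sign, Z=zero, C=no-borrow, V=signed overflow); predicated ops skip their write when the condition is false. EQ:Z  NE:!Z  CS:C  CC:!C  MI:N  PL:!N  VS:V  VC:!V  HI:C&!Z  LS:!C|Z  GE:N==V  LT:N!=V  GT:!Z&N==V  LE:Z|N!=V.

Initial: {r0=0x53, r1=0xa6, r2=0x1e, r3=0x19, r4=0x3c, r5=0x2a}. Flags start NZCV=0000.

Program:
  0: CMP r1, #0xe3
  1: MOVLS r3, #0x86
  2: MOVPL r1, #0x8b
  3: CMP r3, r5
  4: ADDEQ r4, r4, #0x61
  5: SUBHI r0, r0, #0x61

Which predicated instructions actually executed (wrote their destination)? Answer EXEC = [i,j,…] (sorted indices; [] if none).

[0] flags=1000 → (cmp)
[1] flags=1000 LS?T → r3=0x86
[2] flags=1000 PL?F → skip
[3] flags=0011 → (cmp)
[4] flags=0011 EQ?F → skip
[5] flags=0011 HI?T → r0=0xf2

EXEC = [1,5]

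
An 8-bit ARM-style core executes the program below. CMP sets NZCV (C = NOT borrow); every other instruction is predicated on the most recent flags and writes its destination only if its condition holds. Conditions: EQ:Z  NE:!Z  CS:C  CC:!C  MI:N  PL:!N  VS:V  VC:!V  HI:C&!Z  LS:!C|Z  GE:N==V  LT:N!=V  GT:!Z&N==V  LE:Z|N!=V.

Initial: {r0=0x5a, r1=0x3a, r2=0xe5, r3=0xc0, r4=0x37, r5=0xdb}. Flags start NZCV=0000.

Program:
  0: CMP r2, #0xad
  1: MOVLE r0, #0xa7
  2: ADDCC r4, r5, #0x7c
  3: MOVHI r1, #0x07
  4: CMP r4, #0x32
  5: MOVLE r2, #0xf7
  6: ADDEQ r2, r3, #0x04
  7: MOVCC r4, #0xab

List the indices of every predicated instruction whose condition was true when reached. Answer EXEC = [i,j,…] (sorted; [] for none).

0: ✓ CMP  NZCV=0010
1: · MOVLE
2: · ADDCC
3: ✓ MOVHI  r1←0x07
4: ✓ CMP  NZCV=0010
5: · MOVLE
6: · ADDEQ
7: · MOVCC

EXEC = [3]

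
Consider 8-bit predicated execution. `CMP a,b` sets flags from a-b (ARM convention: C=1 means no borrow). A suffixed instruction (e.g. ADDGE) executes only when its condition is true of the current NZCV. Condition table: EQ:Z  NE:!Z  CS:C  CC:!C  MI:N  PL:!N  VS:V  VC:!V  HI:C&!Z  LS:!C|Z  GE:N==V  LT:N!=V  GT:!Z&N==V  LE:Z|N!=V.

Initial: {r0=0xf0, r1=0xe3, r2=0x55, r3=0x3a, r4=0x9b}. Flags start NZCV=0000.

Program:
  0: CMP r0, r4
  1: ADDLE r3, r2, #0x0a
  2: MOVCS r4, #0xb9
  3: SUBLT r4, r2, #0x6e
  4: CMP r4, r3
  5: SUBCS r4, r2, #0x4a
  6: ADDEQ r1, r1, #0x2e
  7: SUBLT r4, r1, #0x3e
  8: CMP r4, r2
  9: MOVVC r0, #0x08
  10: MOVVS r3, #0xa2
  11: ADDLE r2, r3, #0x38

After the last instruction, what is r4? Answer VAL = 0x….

VAL = 0xa5

[0] flags=0010 → (cmp)
[1] flags=0010 LE?F → skip
[2] flags=0010 CS?T → r4=0xb9
[3] flags=0010 LT?F → skip
[4] flags=0011 → (cmp)
[5] flags=0011 CS?T → r4=0x0b
[6] flags=0011 EQ?F → skip
[7] flags=0011 LT?T → r4=0xa5
[8] flags=0011 → (cmp)
[9] flags=0011 VC?F → skip
[10] flags=0011 VS?T → r3=0xa2
[11] flags=0011 LE?T → r2=0xda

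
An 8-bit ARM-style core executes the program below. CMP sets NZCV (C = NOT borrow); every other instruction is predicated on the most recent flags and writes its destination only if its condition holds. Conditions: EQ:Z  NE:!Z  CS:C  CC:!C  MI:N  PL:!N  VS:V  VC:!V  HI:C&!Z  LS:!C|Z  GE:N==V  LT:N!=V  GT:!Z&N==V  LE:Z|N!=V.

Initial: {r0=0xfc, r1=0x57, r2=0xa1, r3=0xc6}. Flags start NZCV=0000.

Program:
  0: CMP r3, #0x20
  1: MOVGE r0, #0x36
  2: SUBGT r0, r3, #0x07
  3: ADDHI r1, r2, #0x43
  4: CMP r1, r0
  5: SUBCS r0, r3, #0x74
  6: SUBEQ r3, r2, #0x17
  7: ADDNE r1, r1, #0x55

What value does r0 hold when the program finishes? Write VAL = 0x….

VAL = 0xfc

0: ✓ CMP  NZCV=1010
1: · MOVGE
2: · SUBGT
3: ✓ ADDHI  r1←0xe4
4: ✓ CMP  NZCV=1000
5: · SUBCS
6: · SUBEQ
7: ✓ ADDNE  r1←0x39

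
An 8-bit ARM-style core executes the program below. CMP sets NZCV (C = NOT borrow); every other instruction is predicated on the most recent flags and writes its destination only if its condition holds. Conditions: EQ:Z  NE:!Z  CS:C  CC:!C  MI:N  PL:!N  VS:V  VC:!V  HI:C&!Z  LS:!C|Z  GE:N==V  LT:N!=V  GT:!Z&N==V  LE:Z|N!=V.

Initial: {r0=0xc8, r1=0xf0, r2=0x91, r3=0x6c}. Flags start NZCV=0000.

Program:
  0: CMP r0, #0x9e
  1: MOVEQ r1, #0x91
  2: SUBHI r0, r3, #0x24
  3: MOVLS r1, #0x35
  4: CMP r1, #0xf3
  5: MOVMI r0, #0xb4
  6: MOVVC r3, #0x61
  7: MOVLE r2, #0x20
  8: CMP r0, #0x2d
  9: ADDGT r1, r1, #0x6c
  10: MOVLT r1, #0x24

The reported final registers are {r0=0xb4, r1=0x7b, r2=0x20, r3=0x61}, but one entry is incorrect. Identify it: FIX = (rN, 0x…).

0: ✓ CMP  NZCV=0010
1: · MOVEQ
2: ✓ SUBHI  r0←0x48
3: · MOVLS
4: ✓ CMP  NZCV=1000
5: ✓ MOVMI  r0←0xb4
6: ✓ MOVVC  r3←0x61
7: ✓ MOVLE  r2←0x20
8: ✓ CMP  NZCV=1010
9: · ADDGT
10: ✓ MOVLT  r1←0x24

FIX = (r1, 0x24)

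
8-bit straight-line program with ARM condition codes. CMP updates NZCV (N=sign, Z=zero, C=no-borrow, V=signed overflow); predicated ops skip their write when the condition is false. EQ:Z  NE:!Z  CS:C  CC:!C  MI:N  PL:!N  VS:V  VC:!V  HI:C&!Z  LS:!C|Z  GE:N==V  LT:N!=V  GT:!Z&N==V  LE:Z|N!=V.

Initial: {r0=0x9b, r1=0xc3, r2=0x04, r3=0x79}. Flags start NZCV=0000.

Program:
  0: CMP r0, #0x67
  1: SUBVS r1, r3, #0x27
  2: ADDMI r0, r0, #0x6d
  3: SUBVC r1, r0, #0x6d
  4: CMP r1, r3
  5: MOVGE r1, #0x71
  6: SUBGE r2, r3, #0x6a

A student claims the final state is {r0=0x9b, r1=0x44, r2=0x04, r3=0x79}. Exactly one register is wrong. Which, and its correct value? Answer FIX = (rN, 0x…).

[0] flags=0011 → (cmp)
[1] flags=0011 VS?T → r1=0x52
[2] flags=0011 MI?F → skip
[3] flags=0011 VC?F → skip
[4] flags=1000 → (cmp)
[5] flags=1000 GE?F → skip
[6] flags=1000 GE?F → skip

FIX = (r1, 0x52)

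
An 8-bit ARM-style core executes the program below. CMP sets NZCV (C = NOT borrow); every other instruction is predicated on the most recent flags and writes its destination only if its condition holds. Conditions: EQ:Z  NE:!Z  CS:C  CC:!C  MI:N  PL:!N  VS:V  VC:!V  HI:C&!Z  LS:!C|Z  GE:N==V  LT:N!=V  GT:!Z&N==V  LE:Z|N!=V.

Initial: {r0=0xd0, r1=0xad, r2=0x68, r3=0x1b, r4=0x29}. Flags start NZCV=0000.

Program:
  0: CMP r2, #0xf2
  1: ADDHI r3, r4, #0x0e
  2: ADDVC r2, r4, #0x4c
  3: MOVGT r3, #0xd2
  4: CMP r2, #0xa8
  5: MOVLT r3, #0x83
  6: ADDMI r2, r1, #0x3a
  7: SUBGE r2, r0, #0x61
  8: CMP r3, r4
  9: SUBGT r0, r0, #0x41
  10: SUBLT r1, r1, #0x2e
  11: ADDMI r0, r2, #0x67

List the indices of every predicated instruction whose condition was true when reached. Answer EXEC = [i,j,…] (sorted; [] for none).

EXEC = [2,3,6,7,10,11]

0: ✓ CMP  NZCV=0000
1: · ADDHI
2: ✓ ADDVC  r2←0x75
3: ✓ MOVGT  r3←0xd2
4: ✓ CMP  NZCV=1001
5: · MOVLT
6: ✓ ADDMI  r2←0xe7
7: ✓ SUBGE  r2←0x6f
8: ✓ CMP  NZCV=1010
9: · SUBGT
10: ✓ SUBLT  r1←0x7f
11: ✓ ADDMI  r0←0xd6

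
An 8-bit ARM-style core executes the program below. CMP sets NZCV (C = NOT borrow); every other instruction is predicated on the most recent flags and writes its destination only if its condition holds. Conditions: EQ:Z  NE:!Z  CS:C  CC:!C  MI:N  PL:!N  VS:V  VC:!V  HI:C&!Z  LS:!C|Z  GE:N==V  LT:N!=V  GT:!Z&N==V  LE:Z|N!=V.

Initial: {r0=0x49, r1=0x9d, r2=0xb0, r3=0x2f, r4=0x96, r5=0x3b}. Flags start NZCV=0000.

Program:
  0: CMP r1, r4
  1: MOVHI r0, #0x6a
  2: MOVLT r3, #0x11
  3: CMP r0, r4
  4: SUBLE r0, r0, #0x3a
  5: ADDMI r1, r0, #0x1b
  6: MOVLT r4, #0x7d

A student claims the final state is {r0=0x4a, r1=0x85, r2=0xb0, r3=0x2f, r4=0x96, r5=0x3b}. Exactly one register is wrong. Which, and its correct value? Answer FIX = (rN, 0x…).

FIX = (r0, 0x6a)

0: ✓ CMP  NZCV=0010
1: ✓ MOVHI  r0←0x6a
2: · MOVLT
3: ✓ CMP  NZCV=1001
4: · SUBLE
5: ✓ ADDMI  r1←0x85
6: · MOVLT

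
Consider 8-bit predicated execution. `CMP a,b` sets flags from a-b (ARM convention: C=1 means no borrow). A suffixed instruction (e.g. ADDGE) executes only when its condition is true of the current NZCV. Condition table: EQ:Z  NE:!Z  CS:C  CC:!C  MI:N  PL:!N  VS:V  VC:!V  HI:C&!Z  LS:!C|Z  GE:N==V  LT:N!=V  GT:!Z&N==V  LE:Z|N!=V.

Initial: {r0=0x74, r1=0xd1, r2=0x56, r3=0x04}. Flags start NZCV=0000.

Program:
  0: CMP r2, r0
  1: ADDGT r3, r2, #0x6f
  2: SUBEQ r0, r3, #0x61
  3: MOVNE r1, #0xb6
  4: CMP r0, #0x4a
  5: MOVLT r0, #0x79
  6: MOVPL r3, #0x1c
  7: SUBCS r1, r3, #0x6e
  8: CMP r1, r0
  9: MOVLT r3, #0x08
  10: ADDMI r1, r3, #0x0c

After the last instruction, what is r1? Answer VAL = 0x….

[0] flags=1000 → (cmp)
[1] flags=1000 GT?F → skip
[2] flags=1000 EQ?F → skip
[3] flags=1000 NE?T → r1=0xb6
[4] flags=0010 → (cmp)
[5] flags=0010 LT?F → skip
[6] flags=0010 PL?T → r3=0x1c
[7] flags=0010 CS?T → r1=0xae
[8] flags=0011 → (cmp)
[9] flags=0011 LT?T → r3=0x08
[10] flags=0011 MI?F → skip

VAL = 0xae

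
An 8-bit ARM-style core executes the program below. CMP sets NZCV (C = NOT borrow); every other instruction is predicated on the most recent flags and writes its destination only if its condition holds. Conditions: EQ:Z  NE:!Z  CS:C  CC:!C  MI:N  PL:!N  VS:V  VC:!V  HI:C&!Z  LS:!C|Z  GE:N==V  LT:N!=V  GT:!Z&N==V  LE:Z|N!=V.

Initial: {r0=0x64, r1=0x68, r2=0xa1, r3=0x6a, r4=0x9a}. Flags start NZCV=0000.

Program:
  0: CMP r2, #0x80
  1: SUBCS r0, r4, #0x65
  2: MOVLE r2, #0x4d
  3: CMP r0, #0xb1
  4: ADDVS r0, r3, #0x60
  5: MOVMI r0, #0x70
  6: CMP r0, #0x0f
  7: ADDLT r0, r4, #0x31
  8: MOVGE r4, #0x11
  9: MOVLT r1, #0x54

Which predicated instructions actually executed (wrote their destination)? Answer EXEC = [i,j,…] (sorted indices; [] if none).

EXEC = [1,4,5,8]

[0] flags=0010 → (cmp)
[1] flags=0010 CS?T → r0=0x35
[2] flags=0010 LE?F → skip
[3] flags=1001 → (cmp)
[4] flags=1001 VS?T → r0=0xca
[5] flags=1001 MI?T → r0=0x70
[6] flags=0010 → (cmp)
[7] flags=0010 LT?F → skip
[8] flags=0010 GE?T → r4=0x11
[9] flags=0010 LT?F → skip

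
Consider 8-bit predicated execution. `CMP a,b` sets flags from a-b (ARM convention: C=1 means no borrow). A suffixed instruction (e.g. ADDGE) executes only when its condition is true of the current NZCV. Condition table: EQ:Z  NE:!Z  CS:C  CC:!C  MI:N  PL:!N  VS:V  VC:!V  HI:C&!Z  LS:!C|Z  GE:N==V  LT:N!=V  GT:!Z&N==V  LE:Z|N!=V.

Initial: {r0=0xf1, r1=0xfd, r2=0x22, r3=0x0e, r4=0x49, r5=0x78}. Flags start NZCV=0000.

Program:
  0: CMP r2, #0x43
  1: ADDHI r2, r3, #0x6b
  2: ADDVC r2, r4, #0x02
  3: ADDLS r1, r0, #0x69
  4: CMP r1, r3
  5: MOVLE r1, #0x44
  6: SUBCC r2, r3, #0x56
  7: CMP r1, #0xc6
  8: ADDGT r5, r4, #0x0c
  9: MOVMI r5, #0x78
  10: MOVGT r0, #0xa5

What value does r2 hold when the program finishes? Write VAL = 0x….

VAL = 0x4b

[0] flags=1000 → (cmp)
[1] flags=1000 HI?F → skip
[2] flags=1000 VC?T → r2=0x4b
[3] flags=1000 LS?T → r1=0x5a
[4] flags=0010 → (cmp)
[5] flags=0010 LE?F → skip
[6] flags=0010 CC?F → skip
[7] flags=1001 → (cmp)
[8] flags=1001 GT?T → r5=0x55
[9] flags=1001 MI?T → r5=0x78
[10] flags=1001 GT?T → r0=0xa5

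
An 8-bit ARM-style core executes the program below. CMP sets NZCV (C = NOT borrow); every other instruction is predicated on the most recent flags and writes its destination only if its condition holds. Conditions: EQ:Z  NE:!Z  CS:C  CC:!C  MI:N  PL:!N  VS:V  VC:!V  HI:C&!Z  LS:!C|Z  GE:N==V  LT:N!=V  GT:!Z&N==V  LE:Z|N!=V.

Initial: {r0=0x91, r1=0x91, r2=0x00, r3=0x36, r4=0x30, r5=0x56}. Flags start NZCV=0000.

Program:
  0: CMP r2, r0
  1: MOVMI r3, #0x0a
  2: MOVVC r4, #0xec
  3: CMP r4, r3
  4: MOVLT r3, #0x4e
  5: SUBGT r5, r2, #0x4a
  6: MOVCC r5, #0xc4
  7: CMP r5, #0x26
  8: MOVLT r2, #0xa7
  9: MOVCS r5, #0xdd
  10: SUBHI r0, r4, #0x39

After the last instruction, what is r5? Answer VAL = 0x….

VAL = 0xdd

0: ✓ CMP  NZCV=0000
1: · MOVMI
2: ✓ MOVVC  r4←0xec
3: ✓ CMP  NZCV=1010
4: ✓ MOVLT  r3←0x4e
5: · SUBGT
6: · MOVCC
7: ✓ CMP  NZCV=0010
8: · MOVLT
9: ✓ MOVCS  r5←0xdd
10: ✓ SUBHI  r0←0xb3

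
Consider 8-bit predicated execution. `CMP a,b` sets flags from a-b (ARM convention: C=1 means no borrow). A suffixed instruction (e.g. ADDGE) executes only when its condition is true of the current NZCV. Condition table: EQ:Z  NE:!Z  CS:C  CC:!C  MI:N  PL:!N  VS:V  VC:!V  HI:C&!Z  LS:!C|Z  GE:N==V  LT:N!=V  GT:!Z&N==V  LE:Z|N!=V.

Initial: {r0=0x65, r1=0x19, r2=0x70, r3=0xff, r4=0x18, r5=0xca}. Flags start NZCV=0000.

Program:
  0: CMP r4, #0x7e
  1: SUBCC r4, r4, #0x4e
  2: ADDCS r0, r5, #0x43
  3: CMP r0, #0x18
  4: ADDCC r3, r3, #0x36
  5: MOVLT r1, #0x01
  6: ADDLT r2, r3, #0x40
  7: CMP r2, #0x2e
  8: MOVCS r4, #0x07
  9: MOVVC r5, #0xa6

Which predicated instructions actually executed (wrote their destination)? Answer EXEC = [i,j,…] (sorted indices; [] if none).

EXEC = [1,8,9]

[0] flags=1000 → (cmp)
[1] flags=1000 CC?T → r4=0xca
[2] flags=1000 CS?F → skip
[3] flags=0010 → (cmp)
[4] flags=0010 CC?F → skip
[5] flags=0010 LT?F → skip
[6] flags=0010 LT?F → skip
[7] flags=0010 → (cmp)
[8] flags=0010 CS?T → r4=0x07
[9] flags=0010 VC?T → r5=0xa6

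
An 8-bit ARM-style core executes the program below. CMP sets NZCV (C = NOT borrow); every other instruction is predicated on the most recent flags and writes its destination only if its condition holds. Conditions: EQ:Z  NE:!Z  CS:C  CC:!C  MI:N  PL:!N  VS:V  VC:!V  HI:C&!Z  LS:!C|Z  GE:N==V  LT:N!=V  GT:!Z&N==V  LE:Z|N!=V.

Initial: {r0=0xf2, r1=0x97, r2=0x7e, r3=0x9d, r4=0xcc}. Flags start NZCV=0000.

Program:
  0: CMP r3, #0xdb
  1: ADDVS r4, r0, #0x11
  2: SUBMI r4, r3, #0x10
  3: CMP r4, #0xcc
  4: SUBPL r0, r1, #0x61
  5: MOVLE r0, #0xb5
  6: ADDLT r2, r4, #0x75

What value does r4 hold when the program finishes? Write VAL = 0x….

[0] flags=1000 → (cmp)
[1] flags=1000 VS?F → skip
[2] flags=1000 MI?T → r4=0x8d
[3] flags=1000 → (cmp)
[4] flags=1000 PL?F → skip
[5] flags=1000 LE?T → r0=0xb5
[6] flags=1000 LT?T → r2=0x02

VAL = 0x8d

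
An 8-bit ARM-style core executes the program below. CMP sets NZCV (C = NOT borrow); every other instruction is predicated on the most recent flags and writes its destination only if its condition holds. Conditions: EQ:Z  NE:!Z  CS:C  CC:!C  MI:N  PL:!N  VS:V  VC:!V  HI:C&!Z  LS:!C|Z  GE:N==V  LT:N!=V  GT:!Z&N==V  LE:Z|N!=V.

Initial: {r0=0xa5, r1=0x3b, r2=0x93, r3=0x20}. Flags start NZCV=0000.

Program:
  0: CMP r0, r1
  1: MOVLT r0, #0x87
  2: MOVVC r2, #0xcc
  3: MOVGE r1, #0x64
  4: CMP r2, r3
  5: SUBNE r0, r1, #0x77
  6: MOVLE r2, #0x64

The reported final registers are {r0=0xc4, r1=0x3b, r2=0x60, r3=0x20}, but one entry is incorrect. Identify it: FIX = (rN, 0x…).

0: ✓ CMP  NZCV=0011
1: ✓ MOVLT  r0←0x87
2: · MOVVC
3: · MOVGE
4: ✓ CMP  NZCV=0011
5: ✓ SUBNE  r0←0xc4
6: ✓ MOVLE  r2←0x64

FIX = (r2, 0x64)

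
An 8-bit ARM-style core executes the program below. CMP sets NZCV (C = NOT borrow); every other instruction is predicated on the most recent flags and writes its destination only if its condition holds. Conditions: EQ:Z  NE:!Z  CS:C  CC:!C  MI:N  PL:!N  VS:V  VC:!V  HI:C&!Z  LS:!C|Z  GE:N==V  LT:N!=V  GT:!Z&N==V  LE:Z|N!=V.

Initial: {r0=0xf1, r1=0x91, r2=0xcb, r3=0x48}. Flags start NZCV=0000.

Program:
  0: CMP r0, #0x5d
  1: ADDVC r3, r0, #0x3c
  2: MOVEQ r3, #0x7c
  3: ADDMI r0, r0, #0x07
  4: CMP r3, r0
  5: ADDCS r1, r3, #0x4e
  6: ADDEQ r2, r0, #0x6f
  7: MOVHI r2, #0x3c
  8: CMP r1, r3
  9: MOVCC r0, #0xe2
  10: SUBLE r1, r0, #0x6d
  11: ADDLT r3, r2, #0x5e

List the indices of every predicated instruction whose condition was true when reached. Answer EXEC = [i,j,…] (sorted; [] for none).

EXEC = [1,3,10,11]

0: ✓ CMP  NZCV=1010
1: ✓ ADDVC  r3←0x2d
2: · MOVEQ
3: ✓ ADDMI  r0←0xf8
4: ✓ CMP  NZCV=0000
5: · ADDCS
6: · ADDEQ
7: · MOVHI
8: ✓ CMP  NZCV=0011
9: · MOVCC
10: ✓ SUBLE  r1←0x8b
11: ✓ ADDLT  r3←0x29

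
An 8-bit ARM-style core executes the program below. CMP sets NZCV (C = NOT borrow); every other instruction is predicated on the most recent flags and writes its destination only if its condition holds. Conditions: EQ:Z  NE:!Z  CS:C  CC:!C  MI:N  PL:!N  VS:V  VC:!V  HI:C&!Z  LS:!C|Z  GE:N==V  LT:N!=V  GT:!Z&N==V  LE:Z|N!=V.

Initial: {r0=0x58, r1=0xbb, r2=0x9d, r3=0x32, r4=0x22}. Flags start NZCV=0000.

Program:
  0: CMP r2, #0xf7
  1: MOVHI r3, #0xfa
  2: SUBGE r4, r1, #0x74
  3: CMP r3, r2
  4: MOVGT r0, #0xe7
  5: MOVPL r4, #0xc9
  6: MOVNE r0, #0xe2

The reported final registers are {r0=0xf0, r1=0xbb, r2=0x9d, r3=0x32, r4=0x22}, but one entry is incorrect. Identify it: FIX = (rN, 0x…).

FIX = (r0, 0xe2)

0: ✓ CMP  NZCV=1000
1: · MOVHI
2: · SUBGE
3: ✓ CMP  NZCV=1001
4: ✓ MOVGT  r0←0xe7
5: · MOVPL
6: ✓ MOVNE  r0←0xe2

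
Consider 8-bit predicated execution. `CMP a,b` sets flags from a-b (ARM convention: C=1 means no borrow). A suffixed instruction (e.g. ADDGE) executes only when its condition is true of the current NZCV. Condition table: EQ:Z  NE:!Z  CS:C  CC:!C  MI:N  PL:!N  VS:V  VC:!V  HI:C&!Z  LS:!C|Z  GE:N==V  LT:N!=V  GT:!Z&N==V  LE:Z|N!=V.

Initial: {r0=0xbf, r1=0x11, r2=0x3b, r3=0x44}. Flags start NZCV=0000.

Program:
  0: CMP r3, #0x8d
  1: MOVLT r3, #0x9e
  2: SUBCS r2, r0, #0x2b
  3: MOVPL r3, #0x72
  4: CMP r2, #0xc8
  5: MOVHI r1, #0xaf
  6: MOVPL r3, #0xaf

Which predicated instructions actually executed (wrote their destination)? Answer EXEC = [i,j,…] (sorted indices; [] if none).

0: ✓ CMP  NZCV=1001
1: · MOVLT
2: · SUBCS
3: · MOVPL
4: ✓ CMP  NZCV=0000
5: · MOVHI
6: ✓ MOVPL  r3←0xaf

EXEC = [6]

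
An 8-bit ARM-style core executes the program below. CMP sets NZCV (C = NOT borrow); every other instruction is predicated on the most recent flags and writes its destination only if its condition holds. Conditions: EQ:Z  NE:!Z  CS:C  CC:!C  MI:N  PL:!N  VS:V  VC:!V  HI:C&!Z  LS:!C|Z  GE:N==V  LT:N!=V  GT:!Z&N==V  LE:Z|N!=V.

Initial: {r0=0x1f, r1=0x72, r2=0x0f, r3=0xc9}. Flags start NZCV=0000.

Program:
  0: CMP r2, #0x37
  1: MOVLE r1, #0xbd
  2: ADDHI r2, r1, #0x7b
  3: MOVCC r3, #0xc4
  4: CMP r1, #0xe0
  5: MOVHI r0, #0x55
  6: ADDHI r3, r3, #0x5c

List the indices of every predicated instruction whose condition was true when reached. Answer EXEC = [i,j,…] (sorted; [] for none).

[0] flags=1000 → (cmp)
[1] flags=1000 LE?T → r1=0xbd
[2] flags=1000 HI?F → skip
[3] flags=1000 CC?T → r3=0xc4
[4] flags=1000 → (cmp)
[5] flags=1000 HI?F → skip
[6] flags=1000 HI?F → skip

EXEC = [1,3]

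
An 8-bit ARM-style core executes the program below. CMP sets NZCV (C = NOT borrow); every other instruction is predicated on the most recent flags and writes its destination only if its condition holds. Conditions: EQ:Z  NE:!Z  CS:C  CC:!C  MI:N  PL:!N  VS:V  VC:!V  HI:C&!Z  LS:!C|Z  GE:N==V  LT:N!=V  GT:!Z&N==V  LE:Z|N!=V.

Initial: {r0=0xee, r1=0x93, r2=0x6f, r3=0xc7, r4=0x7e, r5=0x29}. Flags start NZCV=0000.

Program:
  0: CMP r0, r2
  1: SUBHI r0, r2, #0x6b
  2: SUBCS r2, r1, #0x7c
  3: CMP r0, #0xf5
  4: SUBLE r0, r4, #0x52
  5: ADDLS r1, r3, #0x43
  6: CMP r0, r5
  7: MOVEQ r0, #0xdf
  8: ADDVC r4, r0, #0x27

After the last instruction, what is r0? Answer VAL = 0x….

0: ✓ CMP  NZCV=0011
1: ✓ SUBHI  r0←0x04
2: ✓ SUBCS  r2←0x17
3: ✓ CMP  NZCV=0000
4: · SUBLE
5: ✓ ADDLS  r1←0x0a
6: ✓ CMP  NZCV=1000
7: · MOVEQ
8: ✓ ADDVC  r4←0x2b

VAL = 0x04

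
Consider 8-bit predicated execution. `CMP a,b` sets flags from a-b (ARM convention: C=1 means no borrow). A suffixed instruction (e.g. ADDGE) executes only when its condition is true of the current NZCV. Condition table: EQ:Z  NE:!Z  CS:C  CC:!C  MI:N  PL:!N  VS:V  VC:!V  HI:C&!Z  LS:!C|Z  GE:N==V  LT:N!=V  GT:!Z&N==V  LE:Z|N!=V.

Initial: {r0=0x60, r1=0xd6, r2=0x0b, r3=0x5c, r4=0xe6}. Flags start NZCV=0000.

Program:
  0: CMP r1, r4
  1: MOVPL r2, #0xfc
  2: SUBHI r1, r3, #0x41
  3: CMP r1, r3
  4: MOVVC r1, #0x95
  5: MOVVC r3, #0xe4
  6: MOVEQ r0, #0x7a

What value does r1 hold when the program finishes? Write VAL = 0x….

[0] flags=1000 → (cmp)
[1] flags=1000 PL?F → skip
[2] flags=1000 HI?F → skip
[3] flags=0011 → (cmp)
[4] flags=0011 VC?F → skip
[5] flags=0011 VC?F → skip
[6] flags=0011 EQ?F → skip

VAL = 0xd6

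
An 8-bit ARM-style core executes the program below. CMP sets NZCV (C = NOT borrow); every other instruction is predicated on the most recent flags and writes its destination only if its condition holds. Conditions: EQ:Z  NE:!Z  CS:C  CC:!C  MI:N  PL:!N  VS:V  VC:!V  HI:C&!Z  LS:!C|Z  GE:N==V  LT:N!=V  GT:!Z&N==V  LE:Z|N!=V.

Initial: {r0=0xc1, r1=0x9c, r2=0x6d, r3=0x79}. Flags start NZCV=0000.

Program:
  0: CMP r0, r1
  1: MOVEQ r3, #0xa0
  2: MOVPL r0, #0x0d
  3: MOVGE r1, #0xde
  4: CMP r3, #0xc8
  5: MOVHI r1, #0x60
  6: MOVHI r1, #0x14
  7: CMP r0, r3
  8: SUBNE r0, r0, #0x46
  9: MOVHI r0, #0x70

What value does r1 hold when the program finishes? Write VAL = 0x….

[0] flags=0010 → (cmp)
[1] flags=0010 EQ?F → skip
[2] flags=0010 PL?T → r0=0x0d
[3] flags=0010 GE?T → r1=0xde
[4] flags=1001 → (cmp)
[5] flags=1001 HI?F → skip
[6] flags=1001 HI?F → skip
[7] flags=1000 → (cmp)
[8] flags=1000 NE?T → r0=0xc7
[9] flags=1000 HI?F → skip

VAL = 0xde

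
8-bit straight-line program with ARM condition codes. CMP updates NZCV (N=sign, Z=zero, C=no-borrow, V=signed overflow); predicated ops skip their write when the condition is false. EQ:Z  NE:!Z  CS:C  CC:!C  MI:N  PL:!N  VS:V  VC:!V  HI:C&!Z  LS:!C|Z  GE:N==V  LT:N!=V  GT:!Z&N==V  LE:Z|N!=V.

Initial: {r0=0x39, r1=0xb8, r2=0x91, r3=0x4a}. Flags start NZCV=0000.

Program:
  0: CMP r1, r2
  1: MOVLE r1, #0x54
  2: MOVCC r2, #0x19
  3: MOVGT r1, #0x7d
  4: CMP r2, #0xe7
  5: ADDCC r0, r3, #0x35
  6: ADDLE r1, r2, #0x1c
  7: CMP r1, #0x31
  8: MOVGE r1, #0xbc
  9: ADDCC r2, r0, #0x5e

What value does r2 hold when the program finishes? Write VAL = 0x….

VAL = 0x91

[0] flags=0010 → (cmp)
[1] flags=0010 LE?F → skip
[2] flags=0010 CC?F → skip
[3] flags=0010 GT?T → r1=0x7d
[4] flags=1000 → (cmp)
[5] flags=1000 CC?T → r0=0x7f
[6] flags=1000 LE?T → r1=0xad
[7] flags=0011 → (cmp)
[8] flags=0011 GE?F → skip
[9] flags=0011 CC?F → skip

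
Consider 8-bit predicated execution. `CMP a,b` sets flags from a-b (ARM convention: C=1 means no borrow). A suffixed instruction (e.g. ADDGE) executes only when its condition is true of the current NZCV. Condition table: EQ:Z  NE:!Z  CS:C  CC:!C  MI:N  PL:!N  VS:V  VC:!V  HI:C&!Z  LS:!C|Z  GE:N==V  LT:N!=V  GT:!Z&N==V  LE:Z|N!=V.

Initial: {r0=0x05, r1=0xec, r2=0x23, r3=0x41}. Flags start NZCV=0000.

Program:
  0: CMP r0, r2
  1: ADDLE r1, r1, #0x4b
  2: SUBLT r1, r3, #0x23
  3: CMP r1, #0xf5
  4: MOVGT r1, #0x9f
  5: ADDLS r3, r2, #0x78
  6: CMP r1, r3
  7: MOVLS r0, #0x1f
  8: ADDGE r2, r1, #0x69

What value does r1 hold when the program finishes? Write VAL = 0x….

VAL = 0x9f

[0] flags=1000 → (cmp)
[1] flags=1000 LE?T → r1=0x37
[2] flags=1000 LT?T → r1=0x1e
[3] flags=0000 → (cmp)
[4] flags=0000 GT?T → r1=0x9f
[5] flags=0000 LS?T → r3=0x9b
[6] flags=0010 → (cmp)
[7] flags=0010 LS?F → skip
[8] flags=0010 GE?T → r2=0x08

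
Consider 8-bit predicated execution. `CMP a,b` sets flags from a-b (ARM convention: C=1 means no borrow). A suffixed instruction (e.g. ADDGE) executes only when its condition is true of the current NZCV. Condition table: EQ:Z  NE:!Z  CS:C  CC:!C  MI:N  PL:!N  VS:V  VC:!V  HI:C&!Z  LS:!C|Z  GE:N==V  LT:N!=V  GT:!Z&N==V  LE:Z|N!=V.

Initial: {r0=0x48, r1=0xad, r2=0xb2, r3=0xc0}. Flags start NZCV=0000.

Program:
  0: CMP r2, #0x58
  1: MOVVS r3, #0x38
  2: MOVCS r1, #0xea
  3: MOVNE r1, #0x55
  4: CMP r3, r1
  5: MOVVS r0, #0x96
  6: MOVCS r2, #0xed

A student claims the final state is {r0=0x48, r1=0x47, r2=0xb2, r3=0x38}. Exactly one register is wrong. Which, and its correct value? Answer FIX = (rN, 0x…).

FIX = (r1, 0x55)

[0] flags=0011 → (cmp)
[1] flags=0011 VS?T → r3=0x38
[2] flags=0011 CS?T → r1=0xea
[3] flags=0011 NE?T → r1=0x55
[4] flags=1000 → (cmp)
[5] flags=1000 VS?F → skip
[6] flags=1000 CS?F → skip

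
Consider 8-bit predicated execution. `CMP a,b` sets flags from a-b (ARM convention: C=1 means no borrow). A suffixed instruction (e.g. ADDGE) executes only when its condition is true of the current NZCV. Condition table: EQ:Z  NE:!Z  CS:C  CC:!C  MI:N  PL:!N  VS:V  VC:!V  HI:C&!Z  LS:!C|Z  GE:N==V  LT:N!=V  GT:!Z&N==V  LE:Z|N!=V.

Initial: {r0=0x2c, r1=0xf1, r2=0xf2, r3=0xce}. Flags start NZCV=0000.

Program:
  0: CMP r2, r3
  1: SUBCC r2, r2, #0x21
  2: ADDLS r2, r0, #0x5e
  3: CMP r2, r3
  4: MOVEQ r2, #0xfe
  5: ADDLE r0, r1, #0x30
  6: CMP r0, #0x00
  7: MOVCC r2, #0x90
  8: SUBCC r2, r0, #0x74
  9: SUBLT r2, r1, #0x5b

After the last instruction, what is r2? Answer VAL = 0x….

VAL = 0xf2

0: ✓ CMP  NZCV=0010
1: · SUBCC
2: · ADDLS
3: ✓ CMP  NZCV=0010
4: · MOVEQ
5: · ADDLE
6: ✓ CMP  NZCV=0010
7: · MOVCC
8: · SUBCC
9: · SUBLT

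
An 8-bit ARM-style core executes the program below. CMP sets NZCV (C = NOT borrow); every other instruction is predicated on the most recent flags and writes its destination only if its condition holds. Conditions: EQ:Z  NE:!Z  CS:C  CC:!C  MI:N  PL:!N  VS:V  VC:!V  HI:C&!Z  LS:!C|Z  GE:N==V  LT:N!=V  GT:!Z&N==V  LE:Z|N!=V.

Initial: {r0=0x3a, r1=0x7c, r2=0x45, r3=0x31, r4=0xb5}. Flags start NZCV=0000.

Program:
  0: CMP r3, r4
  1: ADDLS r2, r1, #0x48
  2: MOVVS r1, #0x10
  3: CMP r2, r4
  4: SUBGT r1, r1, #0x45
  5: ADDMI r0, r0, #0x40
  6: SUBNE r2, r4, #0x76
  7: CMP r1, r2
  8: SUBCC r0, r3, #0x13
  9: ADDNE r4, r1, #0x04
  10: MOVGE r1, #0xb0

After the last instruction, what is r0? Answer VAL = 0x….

[0] flags=0000 → (cmp)
[1] flags=0000 LS?T → r2=0xc4
[2] flags=0000 VS?F → skip
[3] flags=0010 → (cmp)
[4] flags=0010 GT?T → r1=0x37
[5] flags=0010 MI?F → skip
[6] flags=0010 NE?T → r2=0x3f
[7] flags=1000 → (cmp)
[8] flags=1000 CC?T → r0=0x1e
[9] flags=1000 NE?T → r4=0x3b
[10] flags=1000 GE?F → skip

VAL = 0x1e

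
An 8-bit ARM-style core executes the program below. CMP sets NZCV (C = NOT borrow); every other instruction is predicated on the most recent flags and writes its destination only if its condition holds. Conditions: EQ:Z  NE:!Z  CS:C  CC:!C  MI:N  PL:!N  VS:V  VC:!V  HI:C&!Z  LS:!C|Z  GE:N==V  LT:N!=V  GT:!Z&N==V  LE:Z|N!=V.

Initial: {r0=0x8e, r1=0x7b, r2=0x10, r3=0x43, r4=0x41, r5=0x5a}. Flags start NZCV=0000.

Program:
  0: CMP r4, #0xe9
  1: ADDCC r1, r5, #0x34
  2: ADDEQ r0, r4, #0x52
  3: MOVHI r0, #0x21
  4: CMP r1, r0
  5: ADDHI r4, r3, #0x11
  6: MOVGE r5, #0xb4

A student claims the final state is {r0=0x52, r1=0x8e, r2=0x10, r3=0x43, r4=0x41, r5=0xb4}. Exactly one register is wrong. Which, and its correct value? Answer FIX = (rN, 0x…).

[0] flags=0000 → (cmp)
[1] flags=0000 CC?T → r1=0x8e
[2] flags=0000 EQ?F → skip
[3] flags=0000 HI?F → skip
[4] flags=0110 → (cmp)
[5] flags=0110 HI?F → skip
[6] flags=0110 GE?T → r5=0xb4

FIX = (r0, 0x8e)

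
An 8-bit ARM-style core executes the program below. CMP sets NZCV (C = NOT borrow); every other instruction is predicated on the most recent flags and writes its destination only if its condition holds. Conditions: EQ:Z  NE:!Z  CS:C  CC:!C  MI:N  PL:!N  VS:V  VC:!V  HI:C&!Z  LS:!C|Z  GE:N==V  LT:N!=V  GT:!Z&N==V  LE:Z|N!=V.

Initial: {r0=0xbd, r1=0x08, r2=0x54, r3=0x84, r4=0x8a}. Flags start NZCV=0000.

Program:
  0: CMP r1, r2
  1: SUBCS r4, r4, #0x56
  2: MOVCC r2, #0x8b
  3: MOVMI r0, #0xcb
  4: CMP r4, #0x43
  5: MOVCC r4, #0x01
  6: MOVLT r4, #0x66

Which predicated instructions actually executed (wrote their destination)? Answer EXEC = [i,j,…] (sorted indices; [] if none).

EXEC = [2,3,6]

0: ✓ CMP  NZCV=1000
1: · SUBCS
2: ✓ MOVCC  r2←0x8b
3: ✓ MOVMI  r0←0xcb
4: ✓ CMP  NZCV=0011
5: · MOVCC
6: ✓ MOVLT  r4←0x66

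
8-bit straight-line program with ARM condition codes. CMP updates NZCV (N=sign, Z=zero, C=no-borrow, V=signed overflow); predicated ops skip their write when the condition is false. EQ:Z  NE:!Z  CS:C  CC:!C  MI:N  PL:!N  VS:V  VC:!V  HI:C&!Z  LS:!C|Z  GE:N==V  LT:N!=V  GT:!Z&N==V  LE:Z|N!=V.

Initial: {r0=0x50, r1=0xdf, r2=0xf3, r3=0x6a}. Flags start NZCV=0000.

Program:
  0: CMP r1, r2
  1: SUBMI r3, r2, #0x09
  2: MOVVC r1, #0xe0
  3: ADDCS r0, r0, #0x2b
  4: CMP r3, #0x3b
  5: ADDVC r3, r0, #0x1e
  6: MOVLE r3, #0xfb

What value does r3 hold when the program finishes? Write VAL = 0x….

0: ✓ CMP  NZCV=1000
1: ✓ SUBMI  r3←0xea
2: ✓ MOVVC  r1←0xe0
3: · ADDCS
4: ✓ CMP  NZCV=1010
5: ✓ ADDVC  r3←0x6e
6: ✓ MOVLE  r3←0xfb

VAL = 0xfb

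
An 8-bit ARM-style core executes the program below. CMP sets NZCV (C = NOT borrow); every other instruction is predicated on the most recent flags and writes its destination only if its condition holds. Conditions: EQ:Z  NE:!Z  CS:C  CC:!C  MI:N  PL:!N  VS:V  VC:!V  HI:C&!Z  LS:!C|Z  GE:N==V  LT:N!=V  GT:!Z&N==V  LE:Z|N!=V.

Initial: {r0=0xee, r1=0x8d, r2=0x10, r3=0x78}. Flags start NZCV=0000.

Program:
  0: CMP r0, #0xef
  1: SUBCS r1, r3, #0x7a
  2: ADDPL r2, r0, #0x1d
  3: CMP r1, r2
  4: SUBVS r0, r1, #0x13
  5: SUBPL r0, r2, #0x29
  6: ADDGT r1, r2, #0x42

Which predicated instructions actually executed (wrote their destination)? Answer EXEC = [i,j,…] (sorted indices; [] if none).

EXEC = [4,5]

[0] flags=1000 → (cmp)
[1] flags=1000 CS?F → skip
[2] flags=1000 PL?F → skip
[3] flags=0011 → (cmp)
[4] flags=0011 VS?T → r0=0x7a
[5] flags=0011 PL?T → r0=0xe7
[6] flags=0011 GT?F → skip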